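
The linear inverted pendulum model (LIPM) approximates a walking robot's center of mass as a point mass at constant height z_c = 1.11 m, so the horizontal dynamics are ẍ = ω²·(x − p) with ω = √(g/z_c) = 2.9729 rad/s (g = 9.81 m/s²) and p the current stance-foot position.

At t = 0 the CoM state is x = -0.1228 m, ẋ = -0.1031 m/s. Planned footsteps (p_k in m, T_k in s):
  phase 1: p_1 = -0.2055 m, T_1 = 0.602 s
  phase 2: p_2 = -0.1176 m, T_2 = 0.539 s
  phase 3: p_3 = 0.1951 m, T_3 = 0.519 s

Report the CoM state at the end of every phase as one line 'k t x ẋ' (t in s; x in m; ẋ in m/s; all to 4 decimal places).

phase 1: p=-0.2055, T=0.602, ωT=1.789686, cosh=3.077292, sinh=2.910279; start (x,ẋ)=(-0.122800, -0.103100) → end (x,ẋ)=(-0.051936, 0.398249)
phase 2: p=-0.1176, T=0.539, ωT=1.602393, cosh=2.583157, sinh=2.381743; start (x,ẋ)=(-0.051936, 0.398249) → end (x,ẋ)=(0.371077, 1.493684)
phase 3: p=0.1951, T=0.519, ωT=1.542935, cosh=2.446027, sinh=2.232274; start (x,ẋ)=(0.371077, 1.493684) → end (x,ẋ)=(1.747114, 4.821435)

1 0.6020 -0.0519 0.3982
2 1.1410 0.3711 1.4937
3 1.6600 1.7471 4.8214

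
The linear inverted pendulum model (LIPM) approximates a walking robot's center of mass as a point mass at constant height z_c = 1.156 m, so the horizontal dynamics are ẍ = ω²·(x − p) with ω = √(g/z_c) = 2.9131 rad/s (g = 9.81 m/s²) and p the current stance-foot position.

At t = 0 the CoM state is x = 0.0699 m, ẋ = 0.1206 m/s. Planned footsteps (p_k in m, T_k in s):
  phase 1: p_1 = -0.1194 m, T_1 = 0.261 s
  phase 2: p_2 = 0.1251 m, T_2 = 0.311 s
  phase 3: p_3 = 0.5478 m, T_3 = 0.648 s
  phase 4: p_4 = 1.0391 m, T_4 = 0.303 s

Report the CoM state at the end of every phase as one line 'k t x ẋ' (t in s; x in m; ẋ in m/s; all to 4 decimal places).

phase 1: p=-0.1194, T=0.261, ωT=0.760319, cosh=1.303238, sinh=0.835721; start (x,ẋ)=(0.069900, 0.120600) → end (x,ẋ)=(0.161901, 0.618029)
phase 2: p=0.1251, T=0.311, ωT=0.905974, cosh=1.439245, sinh=1.035096; start (x,ẋ)=(0.161901, 0.618029) → end (x,ẋ)=(0.397667, 1.000462)
phase 3: p=0.5478, T=0.648, ωT=1.887689, cosh=3.377755, sinh=3.226333; start (x,ẋ)=(0.397667, 1.000462) → end (x,ẋ)=(1.148724, 1.968267)
phase 4: p=1.0391, T=0.303, ωT=0.882669, cosh=1.415510, sinh=1.001833; start (x,ẋ)=(1.148724, 1.968267) → end (x,ẋ)=(1.871173, 3.106033)

1 0.2610 0.1619 0.6180
2 0.5720 0.3977 1.0005
3 1.2200 1.1487 1.9683
4 1.5230 1.8712 3.1060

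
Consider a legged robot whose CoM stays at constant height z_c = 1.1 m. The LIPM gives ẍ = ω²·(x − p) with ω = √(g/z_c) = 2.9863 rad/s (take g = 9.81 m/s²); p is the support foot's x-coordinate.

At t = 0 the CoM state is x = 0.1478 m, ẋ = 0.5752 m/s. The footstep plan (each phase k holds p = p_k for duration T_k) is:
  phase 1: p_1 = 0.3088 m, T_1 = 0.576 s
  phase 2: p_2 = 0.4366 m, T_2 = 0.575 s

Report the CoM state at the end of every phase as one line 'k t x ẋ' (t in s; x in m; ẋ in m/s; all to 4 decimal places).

1 0.5760 0.3654 0.3582
2 1.1510 0.5552 0.4567

phase 1: p=0.3088, T=0.576, ωT=1.720109, cosh=2.882091, sinh=2.703045; start (x,ẋ)=(0.147800, 0.575200) → end (x,ẋ)=(0.365425, 0.358170)
phase 2: p=0.4366, T=0.575, ωT=1.717122, cosh=2.874032, sinh=2.694450; start (x,ẋ)=(0.365425, 0.358170) → end (x,ẋ)=(0.555206, 0.456686)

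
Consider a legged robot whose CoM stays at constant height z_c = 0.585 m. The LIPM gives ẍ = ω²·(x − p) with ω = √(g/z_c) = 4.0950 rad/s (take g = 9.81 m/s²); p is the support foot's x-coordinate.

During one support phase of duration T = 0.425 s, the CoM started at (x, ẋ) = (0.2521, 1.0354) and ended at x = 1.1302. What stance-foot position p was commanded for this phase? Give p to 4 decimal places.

ωT = 4.0950·0.425 = 1.740375; cosh(ωT) = 2.937467, sinh(ωT) = 2.762013
x(T) = p + (x₀−p)·cosh(ωT) + (ẋ₀/ω)·sinh(ωT) ⇒ p·(1 − cosh) = x(T) − x₀·cosh − (ẋ₀/ω)·sinh
numerator   = 1.1302 − (0.2521)·2.937467 − (1.0354/4.0950)·2.762013 = -0.308697
denominator = 1 − 2.937467 = -1.937467
p = -0.308697 / -1.937467 = 0.1593

p = 0.1593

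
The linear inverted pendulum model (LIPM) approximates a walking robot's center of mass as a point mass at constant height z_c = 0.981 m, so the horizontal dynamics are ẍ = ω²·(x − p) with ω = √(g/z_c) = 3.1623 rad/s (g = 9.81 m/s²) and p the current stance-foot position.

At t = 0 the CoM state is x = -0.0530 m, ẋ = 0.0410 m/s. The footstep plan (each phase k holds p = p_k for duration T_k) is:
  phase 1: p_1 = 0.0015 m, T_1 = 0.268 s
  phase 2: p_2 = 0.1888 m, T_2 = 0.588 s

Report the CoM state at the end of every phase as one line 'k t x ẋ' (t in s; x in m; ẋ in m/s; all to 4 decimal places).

phase 1: p=0.0015, T=0.268, ωT=0.847496, cosh=1.381141, sinh=0.952655; start (x,ẋ)=(-0.053000, 0.041000) → end (x,ẋ)=(-0.061421, -0.107559)
phase 2: p=0.1888, T=0.588, ωT=1.859432, cosh=3.287926, sinh=3.132165; start (x,ẋ)=(-0.061421, -0.107559) → end (x,ẋ)=(-0.740441, -2.832044)

1 0.2680 -0.0614 -0.1076
2 0.8560 -0.7404 -2.8320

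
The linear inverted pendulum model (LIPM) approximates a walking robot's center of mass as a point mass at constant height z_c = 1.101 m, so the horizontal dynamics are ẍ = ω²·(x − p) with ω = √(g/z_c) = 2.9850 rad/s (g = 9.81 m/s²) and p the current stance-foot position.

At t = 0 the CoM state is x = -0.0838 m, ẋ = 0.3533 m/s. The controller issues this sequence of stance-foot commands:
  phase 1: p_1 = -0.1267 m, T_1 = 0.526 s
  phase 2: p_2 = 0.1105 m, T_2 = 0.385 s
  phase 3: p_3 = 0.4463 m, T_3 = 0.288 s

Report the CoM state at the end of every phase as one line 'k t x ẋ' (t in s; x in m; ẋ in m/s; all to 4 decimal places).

phase 1: p=-0.1267, T=0.526, ωT=1.570110, cosh=2.507600, sinh=2.299577; start (x,ẋ)=(-0.083800, 0.353300) → end (x,ẋ)=(0.253050, 1.180411)
phase 2: p=0.1105, T=0.385, ωT=1.149225, cosh=1.736314, sinh=1.419432; start (x,ẋ)=(0.253050, 1.180411) → end (x,ẋ)=(0.919323, 2.653551)
phase 3: p=0.4463, T=0.288, ωT=0.859680, cosh=1.392851, sinh=0.969554; start (x,ẋ)=(0.919323, 2.653551) → end (x,ẋ)=(1.967047, 5.064986)

1 0.5260 0.2531 1.1804
2 0.9110 0.9193 2.6536
3 1.1990 1.9670 5.0650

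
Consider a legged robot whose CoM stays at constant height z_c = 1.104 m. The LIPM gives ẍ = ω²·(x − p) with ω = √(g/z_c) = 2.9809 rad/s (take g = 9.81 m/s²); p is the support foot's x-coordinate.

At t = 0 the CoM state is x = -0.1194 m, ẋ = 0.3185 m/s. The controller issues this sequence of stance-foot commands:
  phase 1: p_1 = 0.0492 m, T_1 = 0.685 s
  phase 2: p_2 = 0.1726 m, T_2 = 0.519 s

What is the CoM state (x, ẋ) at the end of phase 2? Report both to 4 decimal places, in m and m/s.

x = -1.2519, ẋ = -4.1452

phase 1: p=0.0492, T=0.685, ωT=2.041917, cosh=3.917571, sinh=3.787791; start (x,ẋ)=(-0.119400, 0.318500) → end (x,ẋ)=(-0.206589, -0.655921)
phase 2: p=0.1726, T=0.519, ωT=1.547087, cosh=2.455317, sinh=2.242449; start (x,ẋ)=(-0.206589, -0.655921) → end (x,ẋ)=(-1.251859, -4.145186)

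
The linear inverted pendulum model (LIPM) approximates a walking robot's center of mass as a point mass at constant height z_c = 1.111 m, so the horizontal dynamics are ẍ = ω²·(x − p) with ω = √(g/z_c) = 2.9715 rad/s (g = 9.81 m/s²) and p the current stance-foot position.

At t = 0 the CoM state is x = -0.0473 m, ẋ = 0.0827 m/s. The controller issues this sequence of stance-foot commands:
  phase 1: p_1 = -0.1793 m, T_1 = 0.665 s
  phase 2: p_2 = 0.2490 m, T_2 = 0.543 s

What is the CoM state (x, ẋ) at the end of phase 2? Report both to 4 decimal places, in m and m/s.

x = 2.0271, ẋ = 5.5285

phase 1: p=-0.1793, T=0.665, ωT=1.976047, cosh=3.676394, sinh=3.537778; start (x,ẋ)=(-0.047300, 0.082700) → end (x,ẋ)=(0.404444, 1.691689)
phase 2: p=0.2490, T=0.543, ωT=1.613525, cosh=2.609830, sinh=2.410645; start (x,ẋ)=(0.404444, 1.691689) → end (x,ẋ)=(2.027074, 5.528502)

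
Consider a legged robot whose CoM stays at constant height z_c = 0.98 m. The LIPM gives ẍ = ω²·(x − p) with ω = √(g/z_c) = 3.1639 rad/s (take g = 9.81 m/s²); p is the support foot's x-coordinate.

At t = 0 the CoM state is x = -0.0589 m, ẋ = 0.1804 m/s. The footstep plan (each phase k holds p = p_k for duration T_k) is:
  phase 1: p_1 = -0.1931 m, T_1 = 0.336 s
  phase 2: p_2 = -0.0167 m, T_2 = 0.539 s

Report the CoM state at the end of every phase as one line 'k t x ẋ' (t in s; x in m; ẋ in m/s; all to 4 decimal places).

phase 1: p=-0.1931, T=0.336, ωT=1.063070, cosh=1.620320, sinh=1.274927; start (x,ẋ)=(-0.058900, 0.180400) → end (x,ẋ)=(0.097041, 0.833634)
phase 2: p=-0.0167, T=0.539, ωT=1.705342, cosh=2.842489, sinh=2.660779; start (x,ẋ)=(0.097041, 0.833634) → end (x,ẋ)=(1.007678, 3.327117)

1 0.3360 0.0970 0.8336
2 0.8750 1.0077 3.3271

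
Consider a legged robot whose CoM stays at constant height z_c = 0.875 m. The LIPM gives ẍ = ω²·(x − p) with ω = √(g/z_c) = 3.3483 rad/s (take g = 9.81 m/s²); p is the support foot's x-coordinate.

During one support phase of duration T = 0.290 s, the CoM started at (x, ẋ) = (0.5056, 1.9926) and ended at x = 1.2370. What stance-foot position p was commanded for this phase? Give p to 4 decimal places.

p = 0.3911

ωT = 3.3483·0.290 = 0.971007; cosh(ωT) = 1.509652, sinh(ωT) = 1.130950
x(T) = p + (x₀−p)·cosh(ωT) + (ẋ₀/ω)·sinh(ωT) ⇒ p·(1 − cosh) = x(T) − x₀·cosh − (ẋ₀/ω)·sinh
numerator   = 1.2370 − (0.5056)·1.509652 − (1.9926/3.3483)·1.130950 = -0.199318
denominator = 1 − 1.509652 = -0.509652
p = -0.199318 / -0.509652 = 0.3911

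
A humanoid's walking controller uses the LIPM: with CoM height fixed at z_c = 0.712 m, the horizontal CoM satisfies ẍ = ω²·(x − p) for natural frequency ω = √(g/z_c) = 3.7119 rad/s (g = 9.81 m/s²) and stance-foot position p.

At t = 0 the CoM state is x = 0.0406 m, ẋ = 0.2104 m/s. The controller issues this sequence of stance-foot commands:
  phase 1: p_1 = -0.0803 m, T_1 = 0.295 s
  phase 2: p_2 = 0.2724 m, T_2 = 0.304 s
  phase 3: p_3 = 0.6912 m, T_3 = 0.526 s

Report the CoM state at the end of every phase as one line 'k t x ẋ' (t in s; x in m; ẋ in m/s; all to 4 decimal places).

1 0.2950 0.1959 0.9453
2 0.5990 0.4941 1.2207
3 1.1250 1.1181 1.8616

phase 1: p=-0.0803, T=0.295, ωT=1.095010, cosh=1.661875, sinh=1.327339; start (x,ẋ)=(0.040600, 0.210400) → end (x,ẋ)=(0.195858, 0.945327)
phase 2: p=0.2724, T=0.304, ωT=1.128418, cosh=1.707153, sinh=1.383608; start (x,ẋ)=(0.195858, 0.945327) → end (x,ẋ)=(0.494100, 1.220710)
phase 3: p=0.6912, T=0.526, ωT=1.952459, cosh=3.593960, sinh=3.452035; start (x,ẋ)=(0.494100, 1.220710) → end (x,ẋ)=(1.118082, 1.861627)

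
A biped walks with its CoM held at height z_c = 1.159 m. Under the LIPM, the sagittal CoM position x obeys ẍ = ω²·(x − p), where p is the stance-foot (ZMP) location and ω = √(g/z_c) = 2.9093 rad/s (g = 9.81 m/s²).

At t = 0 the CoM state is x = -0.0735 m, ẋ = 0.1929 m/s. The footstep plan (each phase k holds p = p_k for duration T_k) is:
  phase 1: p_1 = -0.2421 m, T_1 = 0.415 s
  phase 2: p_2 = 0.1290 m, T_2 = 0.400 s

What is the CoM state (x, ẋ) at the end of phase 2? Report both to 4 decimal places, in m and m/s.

x = 0.7395, ẋ = 2.0856

phase 1: p=-0.2421, T=0.415, ωT=1.207359, cosh=1.821814, sinh=1.522828; start (x,ẋ)=(-0.073500, 0.192900) → end (x,ẋ)=(0.166028, 1.098387)
phase 2: p=0.1290, T=0.400, ωT=1.163720, cosh=1.757072, sinh=1.444750; start (x,ẋ)=(0.166028, 1.098387) → end (x,ẋ)=(0.739517, 2.085583)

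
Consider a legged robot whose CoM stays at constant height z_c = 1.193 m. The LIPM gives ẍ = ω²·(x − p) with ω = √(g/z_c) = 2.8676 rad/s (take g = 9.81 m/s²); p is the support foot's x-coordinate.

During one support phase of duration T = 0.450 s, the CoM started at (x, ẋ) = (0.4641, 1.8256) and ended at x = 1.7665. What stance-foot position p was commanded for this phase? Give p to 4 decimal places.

ωT = 2.8676·0.450 = 1.290420; cosh(ωT) = 1.954734, sinh(ωT) = 1.679579
x(T) = p + (x₀−p)·cosh(ωT) + (ẋ₀/ω)·sinh(ωT) ⇒ p·(1 − cosh) = x(T) − x₀·cosh − (ẋ₀/ω)·sinh
numerator   = 1.7665 − (0.4641)·1.954734 − (1.8256/2.8676)·1.679579 = -0.209962
denominator = 1 − 1.954734 = -0.954734
p = -0.209962 / -0.954734 = 0.2199

p = 0.2199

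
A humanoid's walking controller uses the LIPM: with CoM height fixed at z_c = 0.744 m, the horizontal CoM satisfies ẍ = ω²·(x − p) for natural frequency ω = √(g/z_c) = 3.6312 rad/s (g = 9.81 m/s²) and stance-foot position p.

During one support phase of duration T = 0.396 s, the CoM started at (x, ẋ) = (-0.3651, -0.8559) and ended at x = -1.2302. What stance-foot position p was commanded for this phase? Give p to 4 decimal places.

p = -0.0412

ωT = 3.6312·0.396 = 1.437955; cosh(ωT) = 2.224743, sinh(ωT) = 1.987331
x(T) = p + (x₀−p)·cosh(ωT) + (ẋ₀/ω)·sinh(ωT) ⇒ p·(1 − cosh) = x(T) − x₀·cosh − (ẋ₀/ω)·sinh
numerator   = -1.2302 − (-0.3651)·2.224743 − (-0.8559/3.6312)·1.987331 = 0.050482
denominator = 1 − 2.224743 = -1.224743
p = 0.050482 / -1.224743 = -0.0412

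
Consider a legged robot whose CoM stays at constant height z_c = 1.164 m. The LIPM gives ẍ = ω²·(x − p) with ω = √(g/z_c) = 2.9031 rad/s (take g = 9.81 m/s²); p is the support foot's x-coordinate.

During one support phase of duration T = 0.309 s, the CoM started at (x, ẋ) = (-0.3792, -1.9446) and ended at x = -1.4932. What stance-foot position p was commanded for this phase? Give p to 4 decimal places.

ωT = 2.9031·0.309 = 0.897058; cosh(ωT) = 1.430072, sinh(ωT) = 1.022305
x(T) = p + (x₀−p)·cosh(ωT) + (ẋ₀/ω)·sinh(ωT) ⇒ p·(1 − cosh) = x(T) − x₀·cosh − (ẋ₀/ω)·sinh
numerator   = -1.4932 − (-0.3792)·1.430072 − (-1.9446/2.9031)·1.022305 = -0.266140
denominator = 1 − 1.430072 = -0.430072
p = -0.266140 / -0.430072 = 0.6188

p = 0.6188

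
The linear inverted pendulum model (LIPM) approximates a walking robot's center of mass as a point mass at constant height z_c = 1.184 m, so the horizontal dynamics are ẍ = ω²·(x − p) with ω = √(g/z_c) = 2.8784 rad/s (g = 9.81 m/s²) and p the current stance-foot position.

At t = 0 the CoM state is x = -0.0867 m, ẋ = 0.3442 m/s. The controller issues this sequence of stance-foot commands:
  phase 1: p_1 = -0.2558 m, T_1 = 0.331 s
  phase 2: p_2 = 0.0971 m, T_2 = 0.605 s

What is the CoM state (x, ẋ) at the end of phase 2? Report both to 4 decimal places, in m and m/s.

x = 1.1964, ẋ = 3.3326

phase 1: p=-0.2558, T=0.331, ωT=0.952750, cosh=1.489255, sinh=1.103576; start (x,ẋ)=(-0.086700, 0.344200) → end (x,ẋ)=(0.127999, 1.049753)
phase 2: p=0.0971, T=0.605, ωT=1.741432, cosh=2.940389, sinh=2.765119; start (x,ẋ)=(0.127999, 1.049753) → end (x,ẋ)=(1.196395, 3.332612)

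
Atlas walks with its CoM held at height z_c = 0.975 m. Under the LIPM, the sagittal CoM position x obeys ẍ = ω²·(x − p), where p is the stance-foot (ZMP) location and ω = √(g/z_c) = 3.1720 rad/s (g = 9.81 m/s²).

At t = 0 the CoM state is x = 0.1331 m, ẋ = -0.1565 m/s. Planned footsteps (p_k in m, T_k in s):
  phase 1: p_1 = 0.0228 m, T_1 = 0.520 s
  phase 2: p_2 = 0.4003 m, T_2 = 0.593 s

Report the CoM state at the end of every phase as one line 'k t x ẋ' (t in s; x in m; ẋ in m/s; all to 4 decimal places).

phase 1: p=0.0228, T=0.520, ωT=1.649440, cosh=2.698111, sinh=2.505954; start (x,ẋ)=(0.133100, -0.156500) → end (x,ẋ)=(0.196763, 0.454508)
phase 2: p=0.4003, T=0.593, ωT=1.880996, cosh=3.356237, sinh=3.203799; start (x,ẋ)=(0.196763, 0.454508) → end (x,ẋ)=(0.176246, -0.542999)

1 0.5200 0.1968 0.4545
2 1.1130 0.1762 -0.5430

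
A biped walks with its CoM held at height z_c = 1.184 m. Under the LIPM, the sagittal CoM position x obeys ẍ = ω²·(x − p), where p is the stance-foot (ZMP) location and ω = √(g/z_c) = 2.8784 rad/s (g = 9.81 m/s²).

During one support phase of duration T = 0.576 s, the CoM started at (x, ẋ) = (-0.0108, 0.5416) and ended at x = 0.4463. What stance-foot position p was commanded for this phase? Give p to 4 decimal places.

p = 0.0001

ωT = 2.8784·0.576 = 1.657958; cosh(ωT) = 2.719556, sinh(ωT) = 2.529028
x(T) = p + (x₀−p)·cosh(ωT) + (ẋ₀/ω)·sinh(ωT) ⇒ p·(1 − cosh) = x(T) − x₀·cosh − (ẋ₀/ω)·sinh
numerator   = 0.4463 − (-0.0108)·2.719556 − (0.5416/2.8784)·2.529028 = -0.000191
denominator = 1 − 2.719556 = -1.719556
p = -0.000191 / -1.719556 = 0.0001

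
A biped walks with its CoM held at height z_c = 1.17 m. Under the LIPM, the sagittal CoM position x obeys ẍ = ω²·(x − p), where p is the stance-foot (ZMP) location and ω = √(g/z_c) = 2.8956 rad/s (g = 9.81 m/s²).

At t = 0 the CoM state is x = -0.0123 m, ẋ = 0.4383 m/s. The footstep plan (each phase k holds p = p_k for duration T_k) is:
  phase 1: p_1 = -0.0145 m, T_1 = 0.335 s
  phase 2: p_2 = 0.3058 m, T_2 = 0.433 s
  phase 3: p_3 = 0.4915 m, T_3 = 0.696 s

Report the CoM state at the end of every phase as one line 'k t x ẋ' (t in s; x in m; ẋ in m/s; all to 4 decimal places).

1 0.3350 0.1598 0.6684
2 0.7680 0.4006 0.5859
3 1.4640 0.8901 1.2673

phase 1: p=-0.0145, T=0.335, ωT=0.970026, cosh=1.508543, sinh=1.129470; start (x,ẋ)=(-0.012300, 0.438300) → end (x,ẋ)=(0.159784, 0.668390)
phase 2: p=0.3058, T=0.433, ωT=1.253795, cosh=1.894516, sinh=1.609097; start (x,ẋ)=(0.159784, 0.668390) → end (x,ẋ)=(0.400597, 0.585942)
phase 3: p=0.4915, T=0.696, ωT=2.015338, cosh=3.818268, sinh=3.684992; start (x,ẋ)=(0.400597, 0.585942) → end (x,ẋ)=(0.890088, 1.267325)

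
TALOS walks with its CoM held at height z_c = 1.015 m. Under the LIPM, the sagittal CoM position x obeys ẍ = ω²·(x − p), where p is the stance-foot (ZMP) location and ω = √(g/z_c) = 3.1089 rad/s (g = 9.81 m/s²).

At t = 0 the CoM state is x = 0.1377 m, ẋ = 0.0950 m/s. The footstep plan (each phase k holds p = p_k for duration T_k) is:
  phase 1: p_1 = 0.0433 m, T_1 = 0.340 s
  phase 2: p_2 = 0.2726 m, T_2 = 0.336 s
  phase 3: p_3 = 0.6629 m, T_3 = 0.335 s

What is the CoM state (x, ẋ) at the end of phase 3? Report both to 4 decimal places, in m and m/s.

x = 0.5529, ẋ = 0.1662

phase 1: p=0.0433, T=0.340, ωT=1.057026, cosh=1.612644, sinh=1.265156; start (x,ẋ)=(0.137700, 0.095000) → end (x,ẋ)=(0.234193, 0.524499)
phase 2: p=0.2726, T=0.336, ωT=1.044590, cosh=1.597035, sinh=1.245199; start (x,ẋ)=(0.234193, 0.524499) → end (x,ẋ)=(0.421340, 0.688964)
phase 3: p=0.6629, T=0.335, ωT=1.041482, cosh=1.593172, sinh=1.240240; start (x,ẋ)=(0.421340, 0.688964) → end (x,ẋ)=(0.552903, 0.166235)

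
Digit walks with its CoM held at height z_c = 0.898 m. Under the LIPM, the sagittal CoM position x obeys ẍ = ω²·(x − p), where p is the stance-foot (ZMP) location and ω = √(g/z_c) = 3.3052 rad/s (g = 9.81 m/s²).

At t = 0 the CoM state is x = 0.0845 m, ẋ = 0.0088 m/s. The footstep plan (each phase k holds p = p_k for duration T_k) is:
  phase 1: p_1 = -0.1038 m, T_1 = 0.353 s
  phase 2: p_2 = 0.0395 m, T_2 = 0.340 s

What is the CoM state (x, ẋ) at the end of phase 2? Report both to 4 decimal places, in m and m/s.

phase 1: p=-0.1038, T=0.353, ωT=1.166736, cosh=1.761437, sinh=1.450055; start (x,ẋ)=(0.084500, 0.008800) → end (x,ẋ)=(0.231739, 0.917970)
phase 2: p=0.0395, T=0.340, ωT=1.123768, cosh=1.700739, sinh=1.375686; start (x,ẋ)=(0.231739, 0.917970) → end (x,ẋ)=(0.748525, 2.435323)

x = 0.7485, ẋ = 2.4353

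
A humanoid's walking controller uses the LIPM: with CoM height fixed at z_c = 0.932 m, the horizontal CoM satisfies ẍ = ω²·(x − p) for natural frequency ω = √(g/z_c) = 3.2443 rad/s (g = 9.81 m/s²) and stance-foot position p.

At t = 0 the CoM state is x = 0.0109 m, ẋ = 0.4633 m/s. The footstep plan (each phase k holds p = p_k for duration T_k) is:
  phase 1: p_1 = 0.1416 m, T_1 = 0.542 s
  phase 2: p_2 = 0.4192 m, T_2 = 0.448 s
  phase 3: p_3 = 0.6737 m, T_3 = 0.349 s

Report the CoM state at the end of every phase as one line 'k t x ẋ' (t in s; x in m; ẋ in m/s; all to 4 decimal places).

1 0.5420 0.1532 0.1904
2 0.9900 -0.0623 -1.3158
3 1.3390 -1.1504 -5.5726

phase 1: p=0.1416, T=0.542, ωT=1.758411, cosh=2.987762, sinh=2.815444; start (x,ẋ)=(0.010900, 0.463300) → end (x,ẋ)=(0.153157, 0.190398)
phase 2: p=0.4192, T=0.448, ωT=1.453446, cosh=2.255798, sinh=2.022035; start (x,ẋ)=(0.153157, 0.190398) → end (x,ẋ)=(-0.062273, -1.315767)
phase 3: p=0.6737, T=0.349, ωT=1.132261, cosh=1.712483, sinh=1.390179; start (x,ẋ)=(-0.062273, -1.315767) → end (x,ẋ)=(-1.150446, -5.572582)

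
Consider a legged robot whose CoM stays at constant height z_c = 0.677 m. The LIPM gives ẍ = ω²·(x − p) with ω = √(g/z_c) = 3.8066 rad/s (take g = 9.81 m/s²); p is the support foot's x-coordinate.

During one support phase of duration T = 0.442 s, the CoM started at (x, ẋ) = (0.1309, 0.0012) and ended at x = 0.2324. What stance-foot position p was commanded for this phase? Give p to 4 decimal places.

p = 0.0744

ωT = 3.8066·0.442 = 1.682517; cosh(ωT) = 2.782492, sinh(ωT) = 2.596587
x(T) = p + (x₀−p)·cosh(ωT) + (ẋ₀/ω)·sinh(ωT) ⇒ p·(1 − cosh) = x(T) − x₀·cosh − (ẋ₀/ω)·sinh
numerator   = 0.2324 − (0.1309)·2.782492 − (0.0012/3.8066)·2.596587 = -0.132647
denominator = 1 − 2.782492 = -1.782492
p = -0.132647 / -1.782492 = 0.0744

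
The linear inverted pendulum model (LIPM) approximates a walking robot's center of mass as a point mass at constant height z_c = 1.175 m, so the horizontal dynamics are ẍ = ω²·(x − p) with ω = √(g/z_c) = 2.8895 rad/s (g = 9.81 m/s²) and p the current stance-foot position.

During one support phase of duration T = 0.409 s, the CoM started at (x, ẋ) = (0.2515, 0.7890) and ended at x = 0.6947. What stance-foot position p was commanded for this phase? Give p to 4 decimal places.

ωT = 2.8895·0.409 = 1.181805; cosh(ωT) = 1.783490, sinh(ωT) = 1.476765
x(T) = p + (x₀−p)·cosh(ωT) + (ẋ₀/ω)·sinh(ωT) ⇒ p·(1 − cosh) = x(T) − x₀·cosh − (ẋ₀/ω)·sinh
numerator   = 0.6947 − (0.2515)·1.783490 − (0.7890/2.8895)·1.476765 = -0.157090
denominator = 1 − 1.783490 = -0.783490
p = -0.157090 / -0.783490 = 0.2005

p = 0.2005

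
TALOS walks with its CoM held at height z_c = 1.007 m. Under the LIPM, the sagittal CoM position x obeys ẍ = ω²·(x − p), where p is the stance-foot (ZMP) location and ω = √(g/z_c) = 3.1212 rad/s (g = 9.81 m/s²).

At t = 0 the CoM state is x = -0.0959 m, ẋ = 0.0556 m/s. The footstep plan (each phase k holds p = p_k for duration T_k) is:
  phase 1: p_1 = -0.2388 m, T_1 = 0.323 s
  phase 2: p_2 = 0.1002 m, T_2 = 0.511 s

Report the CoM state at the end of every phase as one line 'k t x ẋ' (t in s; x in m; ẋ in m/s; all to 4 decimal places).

1 0.3230 0.0042 0.6161
2 0.8340 0.3204 0.8730

phase 1: p=-0.2388, T=0.323, ωT=1.008148, cosh=1.552707, sinh=1.187813; start (x,ẋ)=(-0.095900, 0.055600) → end (x,ẋ)=(0.004241, 0.616118)
phase 2: p=0.1002, T=0.511, ωT=1.594933, cosh=2.565461, sinh=2.362539; start (x,ẋ)=(0.004241, 0.616118) → end (x,ẋ)=(0.320381, 0.873030)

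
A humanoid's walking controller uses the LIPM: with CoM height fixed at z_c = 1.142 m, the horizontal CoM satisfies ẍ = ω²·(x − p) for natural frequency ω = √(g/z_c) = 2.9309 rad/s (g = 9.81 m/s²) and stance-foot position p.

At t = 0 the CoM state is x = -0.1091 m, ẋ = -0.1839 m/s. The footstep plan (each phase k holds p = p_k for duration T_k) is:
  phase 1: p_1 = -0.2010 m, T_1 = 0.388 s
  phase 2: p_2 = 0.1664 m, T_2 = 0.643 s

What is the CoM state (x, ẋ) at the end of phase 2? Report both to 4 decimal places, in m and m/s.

x = -0.7679, ẋ = -2.5968

phase 1: p=-0.2010, T=0.388, ωT=1.137189, cosh=1.719356, sinh=1.398636; start (x,ẋ)=(-0.109100, -0.183900) → end (x,ẋ)=(-0.130749, 0.060533)
phase 2: p=0.1664, T=0.643, ωT=1.884569, cosh=3.367704, sinh=3.215810; start (x,ẋ)=(-0.130749, 0.060533) → end (x,ẋ)=(-0.767893, -2.596837)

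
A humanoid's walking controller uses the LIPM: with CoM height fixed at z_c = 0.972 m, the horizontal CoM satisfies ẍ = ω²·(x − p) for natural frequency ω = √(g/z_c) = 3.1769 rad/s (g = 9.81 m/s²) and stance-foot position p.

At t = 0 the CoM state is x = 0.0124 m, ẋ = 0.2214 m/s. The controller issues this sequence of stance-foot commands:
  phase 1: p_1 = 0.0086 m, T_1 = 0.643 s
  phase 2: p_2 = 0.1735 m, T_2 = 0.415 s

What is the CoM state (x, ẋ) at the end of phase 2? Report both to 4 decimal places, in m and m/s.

x = 0.9012, ẋ = 2.4594

phase 1: p=0.0086, T=0.643, ωT=2.042747, cosh=3.920717, sinh=3.791045; start (x,ẋ)=(0.012400, 0.221400) → end (x,ẋ)=(0.287699, 0.913813)
phase 2: p=0.1735, T=0.415, ωT=1.318413, cosh=2.002523, sinh=1.734964; start (x,ẋ)=(0.287699, 0.913813) → end (x,ẋ)=(0.901236, 2.459374)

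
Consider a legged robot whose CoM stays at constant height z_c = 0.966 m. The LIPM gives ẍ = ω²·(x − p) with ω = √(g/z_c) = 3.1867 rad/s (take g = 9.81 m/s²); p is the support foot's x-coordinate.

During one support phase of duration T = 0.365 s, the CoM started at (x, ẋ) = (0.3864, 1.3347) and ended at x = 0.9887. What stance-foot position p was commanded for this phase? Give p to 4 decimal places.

p = 0.3896

ωT = 3.1867·0.365 = 1.163145; cosh(ωT) = 1.756242, sinh(ωT) = 1.443741
x(T) = p + (x₀−p)·cosh(ωT) + (ẋ₀/ω)·sinh(ωT) ⇒ p·(1 − cosh) = x(T) − x₀·cosh − (ẋ₀/ω)·sinh
numerator   = 0.9887 − (0.3864)·1.756242 − (1.3347/3.1867)·1.443741 = -0.294600
denominator = 1 − 1.756242 = -0.756242
p = -0.294600 / -0.756242 = 0.3896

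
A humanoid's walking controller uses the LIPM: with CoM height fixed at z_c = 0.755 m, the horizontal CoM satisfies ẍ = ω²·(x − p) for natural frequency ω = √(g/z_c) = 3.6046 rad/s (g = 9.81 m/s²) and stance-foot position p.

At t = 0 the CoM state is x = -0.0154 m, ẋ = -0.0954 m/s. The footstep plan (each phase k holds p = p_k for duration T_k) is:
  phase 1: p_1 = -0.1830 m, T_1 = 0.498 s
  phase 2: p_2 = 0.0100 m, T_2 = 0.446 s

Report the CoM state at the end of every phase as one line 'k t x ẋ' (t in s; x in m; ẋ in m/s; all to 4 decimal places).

phase 1: p=-0.1830, T=0.498, ωT=1.795091, cosh=3.093067, sinh=2.926954; start (x,ẋ)=(-0.015400, -0.095400) → end (x,ẋ)=(0.257933, 1.473185)
phase 2: p=0.0100, T=0.446, ωT=1.607652, cosh=2.595717, sinh=2.395359; start (x,ẋ)=(0.257933, 1.473185) → end (x,ẋ)=(1.632537, 5.964700)

1 0.4980 0.2579 1.4732
2 0.9440 1.6325 5.9647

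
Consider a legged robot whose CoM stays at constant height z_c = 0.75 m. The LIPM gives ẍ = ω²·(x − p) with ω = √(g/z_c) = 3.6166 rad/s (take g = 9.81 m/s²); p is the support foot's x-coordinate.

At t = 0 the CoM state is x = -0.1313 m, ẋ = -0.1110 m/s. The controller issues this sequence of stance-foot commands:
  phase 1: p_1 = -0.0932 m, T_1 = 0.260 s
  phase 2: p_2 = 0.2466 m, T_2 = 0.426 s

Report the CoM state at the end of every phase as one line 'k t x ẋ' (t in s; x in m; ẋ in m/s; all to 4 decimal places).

phase 1: p=-0.0932, T=0.260, ωT=0.940316, cosh=1.475647, sinh=1.085143; start (x,ẋ)=(-0.131300, -0.111000) → end (x,ẋ)=(-0.182727, -0.313321)
phase 2: p=0.2466, T=0.426, ωT=1.540672, cosh=2.440981, sinh=2.226743; start (x,ẋ)=(-0.182727, -0.313321) → end (x,ẋ)=(-0.994292, -4.222286)

1 0.2600 -0.1827 -0.3133
2 0.6860 -0.9943 -4.2223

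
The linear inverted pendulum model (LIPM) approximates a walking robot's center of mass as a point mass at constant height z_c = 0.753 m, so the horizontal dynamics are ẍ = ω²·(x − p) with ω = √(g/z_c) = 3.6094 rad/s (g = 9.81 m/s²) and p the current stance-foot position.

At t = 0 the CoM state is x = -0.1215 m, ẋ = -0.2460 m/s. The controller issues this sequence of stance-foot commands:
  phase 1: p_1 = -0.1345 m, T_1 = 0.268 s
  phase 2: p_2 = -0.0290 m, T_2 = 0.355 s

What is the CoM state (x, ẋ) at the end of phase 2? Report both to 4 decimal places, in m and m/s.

phase 1: p=-0.1345, T=0.268, ωT=0.967319, cosh=1.505491, sinh=1.125391; start (x,ẋ)=(-0.121500, -0.246000) → end (x,ẋ)=(-0.191630, -0.317545)
phase 2: p=-0.0290, T=0.355, ωT=1.281337, cosh=1.939559, sinh=1.661893; start (x,ẋ)=(-0.191630, -0.317545) → end (x,ẋ)=(-0.490639, -1.591423)

x = -0.4906, ẋ = -1.5914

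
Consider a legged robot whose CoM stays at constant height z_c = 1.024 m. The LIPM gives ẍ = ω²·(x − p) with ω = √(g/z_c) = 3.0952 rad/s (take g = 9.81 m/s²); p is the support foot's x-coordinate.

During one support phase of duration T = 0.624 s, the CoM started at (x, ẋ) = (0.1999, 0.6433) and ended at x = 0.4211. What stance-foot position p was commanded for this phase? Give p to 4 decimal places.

p = 0.3905

ωT = 3.0952·0.624 = 1.931405; cosh(ωT) = 3.522070, sinh(ωT) = 3.377125
x(T) = p + (x₀−p)·cosh(ωT) + (ẋ₀/ω)·sinh(ωT) ⇒ p·(1 − cosh) = x(T) − x₀·cosh − (ẋ₀/ω)·sinh
numerator   = 0.4211 − (0.1999)·3.522070 − (0.6433/3.0952)·3.377125 = -0.984857
denominator = 1 − 3.522070 = -2.522070
p = -0.984857 / -2.522070 = 0.3905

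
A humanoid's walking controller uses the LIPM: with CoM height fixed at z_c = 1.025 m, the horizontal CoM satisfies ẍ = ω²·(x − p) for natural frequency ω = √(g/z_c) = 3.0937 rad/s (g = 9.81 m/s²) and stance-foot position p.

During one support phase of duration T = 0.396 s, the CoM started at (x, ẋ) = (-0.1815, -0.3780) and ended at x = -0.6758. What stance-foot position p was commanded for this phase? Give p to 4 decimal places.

p = 0.1768

ωT = 3.0937·0.396 = 1.225105; cosh(ωT) = 1.849126, sinh(ωT) = 1.555399
x(T) = p + (x₀−p)·cosh(ωT) + (ẋ₀/ω)·sinh(ωT) ⇒ p·(1 − cosh) = x(T) − x₀·cosh − (ẋ₀/ω)·sinh
numerator   = -0.6758 − (-0.1815)·1.849126 − (-0.3780/3.0937)·1.555399 = -0.150139
denominator = 1 − 1.849126 = -0.849126
p = -0.150139 / -0.849126 = 0.1768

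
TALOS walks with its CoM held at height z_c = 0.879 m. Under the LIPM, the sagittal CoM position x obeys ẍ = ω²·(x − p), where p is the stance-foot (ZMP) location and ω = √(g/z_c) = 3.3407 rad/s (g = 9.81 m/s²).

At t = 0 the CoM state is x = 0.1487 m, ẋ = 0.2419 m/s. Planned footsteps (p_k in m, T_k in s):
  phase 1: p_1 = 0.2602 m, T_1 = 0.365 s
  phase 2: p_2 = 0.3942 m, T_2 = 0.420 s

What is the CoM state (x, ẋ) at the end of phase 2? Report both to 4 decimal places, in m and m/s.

phase 1: p=0.2602, T=0.365, ωT=1.219356, cosh=1.840213, sinh=1.544792; start (x,ẋ)=(0.148700, 0.241900) → end (x,ẋ)=(0.166875, -0.130269)
phase 2: p=0.3942, T=0.420, ωT=1.403094, cosh=2.156801, sinh=1.910966; start (x,ẋ)=(0.166875, -0.130269) → end (x,ẋ)=(-0.170613, -1.732201)

x = -0.1706, ẋ = -1.7322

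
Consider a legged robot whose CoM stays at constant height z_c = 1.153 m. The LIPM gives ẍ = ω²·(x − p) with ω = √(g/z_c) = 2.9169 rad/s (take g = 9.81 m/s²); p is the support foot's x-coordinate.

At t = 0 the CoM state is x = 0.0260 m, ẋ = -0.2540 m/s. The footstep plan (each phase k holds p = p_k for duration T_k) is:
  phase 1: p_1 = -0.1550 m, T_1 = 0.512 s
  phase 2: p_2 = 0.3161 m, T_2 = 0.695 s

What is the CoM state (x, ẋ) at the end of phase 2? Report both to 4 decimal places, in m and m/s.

x = 0.0881, ẋ = -0.5071

phase 1: p=-0.1550, T=0.512, ωT=1.493453, cosh=2.338519, sinh=2.113923; start (x,ẋ)=(0.026000, -0.254000) → end (x,ẋ)=(0.084194, 0.522081)
phase 2: p=0.3161, T=0.695, ωT=2.027245, cosh=3.862420, sinh=3.730722; start (x,ẋ)=(0.084194, 0.522081) → end (x,ẋ)=(0.088125, -0.507137)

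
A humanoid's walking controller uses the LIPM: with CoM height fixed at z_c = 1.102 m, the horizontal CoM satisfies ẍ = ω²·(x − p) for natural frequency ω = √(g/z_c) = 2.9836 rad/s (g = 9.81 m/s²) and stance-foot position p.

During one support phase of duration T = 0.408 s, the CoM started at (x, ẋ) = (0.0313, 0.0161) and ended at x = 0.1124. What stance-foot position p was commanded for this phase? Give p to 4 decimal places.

p = -0.0557

ωT = 2.9836·0.408 = 1.217309; cosh(ωT) = 1.837055, sinh(ωT) = 1.541029
x(T) = p + (x₀−p)·cosh(ωT) + (ẋ₀/ω)·sinh(ωT) ⇒ p·(1 − cosh) = x(T) − x₀·cosh − (ẋ₀/ω)·sinh
numerator   = 0.1124 − (0.0313)·1.837055 − (0.0161/2.9836)·1.541029 = 0.046585
denominator = 1 − 1.837055 = -0.837055
p = 0.046585 / -0.837055 = -0.0557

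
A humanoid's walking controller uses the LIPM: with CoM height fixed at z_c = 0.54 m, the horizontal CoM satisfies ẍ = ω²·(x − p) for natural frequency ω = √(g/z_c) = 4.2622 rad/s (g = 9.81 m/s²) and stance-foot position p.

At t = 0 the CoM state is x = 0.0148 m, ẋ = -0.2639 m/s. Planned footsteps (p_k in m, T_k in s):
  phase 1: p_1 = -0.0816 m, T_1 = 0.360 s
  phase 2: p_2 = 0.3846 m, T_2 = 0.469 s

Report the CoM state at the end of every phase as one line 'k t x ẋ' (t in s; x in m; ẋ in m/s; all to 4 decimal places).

phase 1: p=-0.0816, T=0.360, ωT=1.534392, cosh=2.427046, sinh=2.211459; start (x,ẋ)=(0.014800, -0.263900) → end (x,ẋ)=(0.015442, 0.268138)
phase 2: p=0.3846, T=0.469, ωT=1.998972, cosh=3.758469, sinh=3.622994; start (x,ẋ)=(0.015442, 0.268138) → end (x,ẋ)=(-0.774945, -4.692726)

1 0.3600 0.0154 0.2681
2 0.8290 -0.7749 -4.6927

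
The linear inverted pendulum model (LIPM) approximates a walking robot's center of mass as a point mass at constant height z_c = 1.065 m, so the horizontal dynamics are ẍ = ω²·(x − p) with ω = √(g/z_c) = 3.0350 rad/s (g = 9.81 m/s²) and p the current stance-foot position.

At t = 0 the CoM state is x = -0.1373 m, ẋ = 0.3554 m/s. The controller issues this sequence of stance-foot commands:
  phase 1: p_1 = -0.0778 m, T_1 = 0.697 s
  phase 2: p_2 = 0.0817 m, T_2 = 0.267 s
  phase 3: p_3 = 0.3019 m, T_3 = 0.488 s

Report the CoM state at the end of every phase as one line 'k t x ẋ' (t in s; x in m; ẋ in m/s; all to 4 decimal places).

1 0.6970 0.1504 0.7572
2 0.9640 0.3992 1.2077
3 1.4520 1.3567 3.4089

phase 1: p=-0.0778, T=0.697, ωT=2.115395, cosh=4.206723, sinh=4.086138; start (x,ẋ)=(-0.137300, 0.355400) → end (x,ẋ)=(0.150389, 0.757184)
phase 2: p=0.0817, T=0.267, ωT=0.810345, cosh=1.346694, sinh=0.901990; start (x,ẋ)=(0.150389, 0.757184) → end (x,ẋ)=(0.399235, 1.207734)
phase 3: p=0.3019, T=0.488, ωT=1.481080, cosh=2.312542, sinh=2.085150; start (x,ẋ)=(0.399235, 1.207734) → end (x,ẋ)=(1.356746, 3.408912)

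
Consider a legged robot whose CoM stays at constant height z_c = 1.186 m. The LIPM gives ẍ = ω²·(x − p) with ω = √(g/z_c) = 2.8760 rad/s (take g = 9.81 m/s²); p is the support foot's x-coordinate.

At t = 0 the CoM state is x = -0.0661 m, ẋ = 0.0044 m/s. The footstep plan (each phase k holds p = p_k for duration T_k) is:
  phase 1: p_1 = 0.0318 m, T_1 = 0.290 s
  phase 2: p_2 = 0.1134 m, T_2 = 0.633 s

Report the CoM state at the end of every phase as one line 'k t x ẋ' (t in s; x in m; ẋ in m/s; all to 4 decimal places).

phase 1: p=0.0318, T=0.290, ωT=0.834040, cosh=1.368447, sinh=0.934156; start (x,ẋ)=(-0.066100, 0.004400) → end (x,ẋ)=(-0.100742, -0.257000)
phase 2: p=0.1134, T=0.633, ωT=1.820508, cosh=3.168469, sinh=3.006526; start (x,ẋ)=(-0.100742, -0.257000) → end (x,ẋ)=(-0.833765, -2.665931)

1 0.2900 -0.1007 -0.2570
2 0.9230 -0.8338 -2.6659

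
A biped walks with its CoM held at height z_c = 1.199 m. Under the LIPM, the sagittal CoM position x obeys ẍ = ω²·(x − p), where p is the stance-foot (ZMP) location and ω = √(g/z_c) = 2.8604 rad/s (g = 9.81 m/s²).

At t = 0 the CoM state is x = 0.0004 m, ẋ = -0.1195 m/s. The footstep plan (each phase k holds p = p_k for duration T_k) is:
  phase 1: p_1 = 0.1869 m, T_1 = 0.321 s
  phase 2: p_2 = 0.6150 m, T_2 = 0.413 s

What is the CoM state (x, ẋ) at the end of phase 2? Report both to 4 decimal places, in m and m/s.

x = -1.0887, ẋ = -4.4469

phase 1: p=0.1869, T=0.321, ωT=0.918188, cosh=1.451995, sinh=1.052754; start (x,ẋ)=(0.000400, -0.119500) → end (x,ẋ)=(-0.127878, -0.735120)
phase 2: p=0.6150, T=0.413, ωT=1.181345, cosh=1.782810, sinh=1.475945; start (x,ẋ)=(-0.127878, -0.735120) → end (x,ẋ)=(-1.088728, -4.446858)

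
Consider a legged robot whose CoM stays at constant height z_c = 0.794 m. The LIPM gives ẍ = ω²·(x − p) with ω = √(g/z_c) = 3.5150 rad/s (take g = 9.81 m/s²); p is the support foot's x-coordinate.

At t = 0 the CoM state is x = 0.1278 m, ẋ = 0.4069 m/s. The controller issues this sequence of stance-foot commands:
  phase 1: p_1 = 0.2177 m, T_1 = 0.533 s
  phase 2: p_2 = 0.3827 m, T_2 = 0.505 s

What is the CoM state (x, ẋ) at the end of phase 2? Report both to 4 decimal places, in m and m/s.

x = 0.3760, ẋ = 0.0936

phase 1: p=0.2177, T=0.533, ωT=1.873495, cosh=3.332299, sinh=3.178713; start (x,ẋ)=(0.127800, 0.406900) → end (x,ẋ)=(0.286097, 0.351444)
phase 2: p=0.3827, T=0.505, ωT=1.775075, cosh=3.035097, sinh=2.865626; start (x,ẋ)=(0.286097, 0.351444) → end (x,ẋ)=(0.376019, 0.093620)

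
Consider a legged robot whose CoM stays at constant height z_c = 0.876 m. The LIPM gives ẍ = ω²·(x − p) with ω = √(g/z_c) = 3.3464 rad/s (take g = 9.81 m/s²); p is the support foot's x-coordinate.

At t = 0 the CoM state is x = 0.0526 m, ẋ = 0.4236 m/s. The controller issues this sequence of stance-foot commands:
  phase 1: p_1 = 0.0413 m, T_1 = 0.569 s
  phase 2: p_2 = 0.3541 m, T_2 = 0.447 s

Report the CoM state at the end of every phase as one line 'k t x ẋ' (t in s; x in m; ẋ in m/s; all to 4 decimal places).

1 0.5690 0.4955 1.5776
2 1.0160 1.6848 4.7004

phase 1: p=0.0413, T=0.569, ωT=1.904102, cosh=3.431165, sinh=3.282209; start (x,ẋ)=(0.052600, 0.423600) → end (x,ẋ)=(0.495547, 1.577556)
phase 2: p=0.3541, T=0.447, ωT=1.495841, cosh=2.343574, sinh=2.119514; start (x,ẋ)=(0.495547, 1.577556) → end (x,ẋ)=(1.684769, 4.700363)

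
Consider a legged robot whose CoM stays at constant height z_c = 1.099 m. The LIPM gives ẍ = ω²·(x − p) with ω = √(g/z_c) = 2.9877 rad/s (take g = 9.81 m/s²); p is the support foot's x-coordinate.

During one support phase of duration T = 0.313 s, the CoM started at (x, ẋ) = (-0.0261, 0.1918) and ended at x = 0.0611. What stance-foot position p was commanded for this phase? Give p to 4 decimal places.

ωT = 2.9877·0.313 = 0.935150; cosh(ωT) = 1.470061, sinh(ωT) = 1.077534
x(T) = p + (x₀−p)·cosh(ωT) + (ẋ₀/ω)·sinh(ωT) ⇒ p·(1 − cosh) = x(T) − x₀·cosh − (ẋ₀/ω)·sinh
numerator   = 0.0611 − (-0.0261)·1.470061 − (0.1918/2.9877)·1.077534 = 0.030295
denominator = 1 − 1.470061 = -0.470061
p = 0.030295 / -0.470061 = -0.0644

p = -0.0644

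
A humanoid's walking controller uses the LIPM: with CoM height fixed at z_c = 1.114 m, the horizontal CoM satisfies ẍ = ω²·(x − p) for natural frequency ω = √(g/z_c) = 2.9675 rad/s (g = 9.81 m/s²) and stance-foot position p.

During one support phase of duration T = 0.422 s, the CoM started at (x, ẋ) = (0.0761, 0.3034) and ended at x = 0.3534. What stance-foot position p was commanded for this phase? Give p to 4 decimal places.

ωT = 2.9675·0.422 = 1.252285; cosh(ωT) = 1.892089, sinh(ωT) = 1.606238
x(T) = p + (x₀−p)·cosh(ωT) + (ẋ₀/ω)·sinh(ωT) ⇒ p·(1 − cosh) = x(T) − x₀·cosh − (ẋ₀/ω)·sinh
numerator   = 0.3534 − (0.0761)·1.892089 − (0.3034/2.9675)·1.606238 = 0.045189
denominator = 1 − 1.892089 = -0.892089
p = 0.045189 / -0.892089 = -0.0507

p = -0.0507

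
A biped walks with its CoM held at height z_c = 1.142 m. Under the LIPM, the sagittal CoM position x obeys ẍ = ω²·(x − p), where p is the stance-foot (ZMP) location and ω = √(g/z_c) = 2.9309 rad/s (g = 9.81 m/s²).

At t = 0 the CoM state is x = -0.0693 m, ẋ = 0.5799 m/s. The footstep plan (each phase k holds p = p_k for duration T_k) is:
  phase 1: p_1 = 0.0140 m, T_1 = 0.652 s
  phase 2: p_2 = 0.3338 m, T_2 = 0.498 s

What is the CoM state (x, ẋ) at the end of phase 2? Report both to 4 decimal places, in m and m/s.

phase 1: p=0.0140, T=0.652, ωT=1.910947, cosh=3.453713, sinh=3.305773; start (x,ẋ)=(-0.069300, 0.579900) → end (x,ẋ)=(0.380377, 1.195724)
phase 2: p=0.3338, T=0.498, ωT=1.459588, cosh=2.268259, sinh=2.035927; start (x,ẋ)=(0.380377, 1.195724) → end (x,ẋ)=(1.270049, 2.990141)

x = 1.2700, ẋ = 2.9901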